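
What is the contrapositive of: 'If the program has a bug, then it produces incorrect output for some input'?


Original: If the program has a bug, then it produces incorrect output for some input
Contrapositive: If ¬Q, then ¬P
Negate Q: not (it produces incorrect output for some input)
Negate P: not (the program has a bug)

If not (it produces incorrect output for some input), then not (the program has a bug).


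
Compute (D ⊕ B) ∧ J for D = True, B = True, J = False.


D = True, B = True, J = False
Step 1: D ⊕ B = True XOR True = False
Step 2: False ∧ J = False AND False = False
XOR true when exactly one of D,B is true; then AND with J.

False


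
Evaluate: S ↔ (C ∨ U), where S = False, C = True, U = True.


S = False, C = True, U = True
Step 1: C ∨ U = True OR True = True
Step 2: S ↔ (True): true when both sides have same truth value.
Result: False ↔ True = False

False


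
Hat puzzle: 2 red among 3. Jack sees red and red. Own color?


Total red = 2, seen red = 2
Own red = 2 - 2 = 0
Jack's hat is blue.

blue


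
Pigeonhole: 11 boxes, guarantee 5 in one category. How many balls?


Pigeonhole: to guarantee k in one of n categories, need (k-1)×n + 1.
k = 5, n = 11
Minimum = (5-1) × 11 + 1 = 4 × 11 + 1

45


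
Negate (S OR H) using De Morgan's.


De Morgan's law: ¬(P ∨ Q) ≡ ¬P ∧ ¬Q
¬(S ∨ H) = ¬S ∧ ¬H

¬S ∧ ¬H


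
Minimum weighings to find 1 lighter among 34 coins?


Each weighing has 3 outcomes (left heavy / balance / right heavy), so k weighings distinguish at most 3^k cases; splitting into three near-equal groups achieves this.
Need 3^k ≥ 34: 3^3 = 27 < 34 ≤ 3^4 = 81
k = ⌈log₃(34)⌉ = 4

4


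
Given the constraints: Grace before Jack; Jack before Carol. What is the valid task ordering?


Constraints: Grace before Jack; Jack before Carol
Method: repeatedly schedule the remaining task that has no remaining task required before it.
  Step 1: remaining {Grace, Jack, Carol}; every task except Grace still has a predecessor pending → schedule Grace.
  Step 2: remaining {Jack, Carol}; every task except Jack still has a predecessor pending → schedule Jack.
  Step 3: only Carol remains → schedule Carol.
Resulting order:

Grace → Jack → Carol


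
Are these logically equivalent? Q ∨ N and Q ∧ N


Expression 1: Q ∨ N
Expression 2: Q ∧ N
Truth table (Q N | Expr1 Expr2):
  T T |   T     T
  T F |   T     F   ← differ
  F T |   T     F   ← differ
  F F |   F     F
Counterexample: Q=T, N=F gives Expr1 = T but Expr2 = F, so the expressions are NOT logically equivalent.

No


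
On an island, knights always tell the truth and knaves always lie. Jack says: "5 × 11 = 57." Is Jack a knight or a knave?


Statement: "5 × 11 = 57."
Actual: 5 × 11 = 55
Claimed: 57
Statement is FALSE → Jack lies → Knave

Knave


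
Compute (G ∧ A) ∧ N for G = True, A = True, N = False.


G = True, A = True, N = False
Step 1: G ∧ A = True AND True = True
Step 2: True ∧ N = True AND False = False
AND is true only when ALL operands are true.

False


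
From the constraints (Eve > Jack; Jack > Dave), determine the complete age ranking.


Constraints: Eve > Jack; Jack > Dave
Method: at each step, the next-highest is the one remaining person who never appears on the smaller side of a constraint between remaining people.
  Step 1: remaining {Jack, Dave, Eve}; on the smaller side: {Jack, Dave} → Eve is next (Eve > Jack).
  Step 2: remaining {Jack, Dave}; on the smaller side: {Dave} → Jack is next (Jack > Dave).
  Step 3: only Dave remains → lowest.
Final ranking (highest to lowest):

Eve > Jack > Dave


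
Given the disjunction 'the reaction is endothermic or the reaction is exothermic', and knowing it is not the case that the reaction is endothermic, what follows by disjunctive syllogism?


Disjunctive syllogism: P ∨ Q, ¬P ⊢ Q
Disjunction: the reaction is endothermic ∨ the reaction is exothermic
We know it is not the case that the reaction is endothermic.
By disjunctive syllogism, the other disjunct must be true.

The reaction is exothermic


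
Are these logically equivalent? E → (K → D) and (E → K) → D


Expression 1: E → (K → D)
Expression 2: (E → K) → D
Truth table (E K D | Expr1 Expr2):
  T T T |   T     T
  T T F |   F     F
  T F T |   T     T
  T F F |   T     T
  F T T |   T     T
  F T F |   T     F   ← differ
  F F T |   T     T
  F F F |   T     F   ← differ
Counterexample: E=F, K=T, D=F gives Expr1 = T but Expr2 = F, so the expressions are NOT logically equivalent.

No


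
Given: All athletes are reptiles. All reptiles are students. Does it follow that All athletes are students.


Premise 1: All athletes are reptiles.
Premise 2: All reptiles are students.
Conclusion: All athletes are students.
Barbara syllogism (AAA-1): All A are B, All B are C → All A are C.
Middle term (reptiles) distributed in premise 2.

Valid


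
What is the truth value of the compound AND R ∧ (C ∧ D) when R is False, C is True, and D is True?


R = False, C = True, D = True
Step 1: C ∧ D = True AND True = True
Step 2: R ∧ True = False AND True = False
AND is true only when ALL operands are true.

False


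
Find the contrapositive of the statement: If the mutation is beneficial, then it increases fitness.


Original: If the mutation is beneficial, then it increases fitness
Contrapositive: If ¬Q, then ¬P
Negate Q: not (it increases fitness)
Negate P: not (the mutation is beneficial)

If not (it increases fitness), then not (the mutation is beneficial).


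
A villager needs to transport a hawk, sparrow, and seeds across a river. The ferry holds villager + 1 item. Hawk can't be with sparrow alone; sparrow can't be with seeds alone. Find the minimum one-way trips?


1. villager+sparrow → 2. villager ← 3. villager+hawk → 4. villager+sparrow ← 5. villager+seeds → 6. villager ← 7. villager+sparrow →
Minimum trips = 7

7


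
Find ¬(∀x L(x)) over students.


Original: ∀x L(x)
Rule: ¬∀→∃, ¬∃→∀, negate predicate.
Negation: ∃x ¬L(x)

∃x ¬L(x)


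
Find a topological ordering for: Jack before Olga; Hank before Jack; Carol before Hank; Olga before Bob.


Constraints: Jack before Olga; Hank before Jack; Carol before Hank; Olga before Bob
Method: repeatedly schedule the remaining task that has no remaining task required before it.
  Step 1: remaining {Bob, Hank, Jack, Carol, Olga}; every task except Carol still has a predecessor pending → schedule Carol.
  Step 2: remaining {Bob, Hank, Jack, Olga}; every task except Hank still has a predecessor pending → schedule Hank.
  Step 3: remaining {Bob, Jack, Olga}; every task except Jack still has a predecessor pending → schedule Jack.
  Step 4: remaining {Bob, Olga}; every task except Olga still has a predecessor pending → schedule Olga.
  Step 5: only Bob remains → schedule Bob.
Resulting order:

Carol → Hank → Jack → Olga → Bob


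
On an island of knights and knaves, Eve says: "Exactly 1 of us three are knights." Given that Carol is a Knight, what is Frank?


Eve claims exactly 1 knights among Eve, Carol, Frank.
Given: Carol is a Knight.

Case 1: Eve is a Knight (tells truth)
  Then exactly 1 of the three are knights.
  Counting Eve, Carol: 2 knight(s) so far. Need -1 more → impossible.
Case 2: Eve is a Knave (lies)
  Then the count is NOT 1.
  If Frank = Knave, count = 1 = 1 → claim would be true, contradicts lie.
  If Frank = Knight, count = 2 ≠ 1 → lie confirmed ✓

Frank is a Knight.

Knight


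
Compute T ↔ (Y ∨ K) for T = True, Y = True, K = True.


T = True, Y = True, K = True
Step 1: Y ∨ K = True OR True = True
Step 2: T ↔ (True): true when both sides have same truth value.
Result: True ↔ True = True

True


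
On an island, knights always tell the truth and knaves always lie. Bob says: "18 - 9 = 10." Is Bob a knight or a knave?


Statement: "18 - 9 = 10."
Actual: 18 - 9 = 9
Claimed: 10
Statement is FALSE → Bob lies → Knave

Knave


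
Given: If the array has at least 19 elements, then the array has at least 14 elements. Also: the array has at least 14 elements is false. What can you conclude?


Modus tollens: P → Q, ¬Q ⊢ ¬P
P: the array has at least 19 elements
Q: the array has at least 14 elements
We have P → Q and Q is false.
By modus tollens, P must be false.

It is not the case that the array has at least 19 elements


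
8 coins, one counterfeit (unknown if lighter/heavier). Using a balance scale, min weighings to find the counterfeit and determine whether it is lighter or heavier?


Let n = 8. 16 possibilities (n coins × lighter/heavier); each weighing has 3 outcomes.
Bound for k weighings: say the first weighing puts j coins on each pan. If it tips, the 2j weighed coins remain suspects (each with a known direction) and k-1 weighings give 3^(k-1) outcomes; 3^(k-1) is odd, so 2j ≤ 3^(k-1) - 1. If it balances, the n - 2j unweighed coins remain with direction unknown: 2(n - 2j) ≤ 3^(k-1) - 1 by the same parity argument. Adding, n ≤ (3^(k-1) - 1) + (3^(k-1) - 1)/2 = (3^k - 3)/2, and the classical three-group strategy achieves this (3 coins in 2 weighings, 12 in 3, 39 in 4, 120 in 5).
So we need the smallest k with (3^k - 3)/2 ≥ 8.
k = 2: (3^2 - 3)/2 = 3 < 8 ✗
k = 3: (3^3 - 3)/2 = 12 ≥ 8 ✓

3


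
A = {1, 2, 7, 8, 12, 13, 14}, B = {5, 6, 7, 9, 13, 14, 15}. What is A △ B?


A = {1, 2, 7, 8, 12, 13, 14}
B = {5, 6, 7, 9, 13, 14, 15}
Operation: symmetric difference
In A only: [1, 2, 8, 12], in B only: [5, 6, 9, 15]

{1, 2, 5, 6, 8, 9, 12, 15}


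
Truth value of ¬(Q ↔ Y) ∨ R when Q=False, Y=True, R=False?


Q = False, Y = True, R = False
Expression: ¬(Q ↔ Y) ∨ R
Step 1: Q ↔ Y = (False iff True) = False
Step 2: ¬(Q ↔ Y) = NOT False = True
Step 3: (True) ∨ R = True OR False = True

True


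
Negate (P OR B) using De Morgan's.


De Morgan's law: ¬(P ∨ Q) ≡ ¬P ∧ ¬Q
¬(P ∨ B) = ¬P ∧ ¬B

¬P ∧ ¬B


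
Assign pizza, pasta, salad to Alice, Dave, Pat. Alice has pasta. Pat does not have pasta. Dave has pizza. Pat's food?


From clues:
  Dave → pizza
  Alice → pasta
By elimination, Pat gets the remaining.

salad


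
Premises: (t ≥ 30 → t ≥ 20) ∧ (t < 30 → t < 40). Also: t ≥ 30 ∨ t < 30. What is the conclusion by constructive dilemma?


Constructive dilemma: (P → Q) ∧ (R → S), P ∨ R ⊢ Q ∨ S
Premise 1: t ≥ 30 → t ≥ 20
Premise 2: t < 30 → t < 40
Premise 3: t ≥ 30 ∨ t < 30
Case 1: Assuming t ≥ 30, then by Premise 1, t ≥ 20.
Case 2: Assuming t < 30, then by Premise 2, t < 40.
Since one of t ≥ 30 or t < 30 must hold, we get t ≥ 20 or t < 40.

t ≥ 20 or t < 40.


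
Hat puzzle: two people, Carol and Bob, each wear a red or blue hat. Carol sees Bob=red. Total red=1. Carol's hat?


Total red = 1, Bob = red
Red accounted for: 1
Remaining for Carol: 0
Carol's hat is blue.

blue


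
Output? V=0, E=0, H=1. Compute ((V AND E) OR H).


V AND E = 0&0 = 0
0 OR 1 = 1

1


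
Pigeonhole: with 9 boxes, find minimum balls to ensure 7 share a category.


Pigeonhole: to guarantee k in one of n categories, need (k-1)×n + 1.
k = 7, n = 9
Minimum = (7-1) × 9 + 1 = 6 × 9 + 1

55


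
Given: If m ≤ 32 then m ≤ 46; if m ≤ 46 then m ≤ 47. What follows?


Hypothetical syllogism: P → Q, Q → R ⊢ P → R
Premise 1: m ≤ 32 → m ≤ 46
Premise 2: m ≤ 46 → m ≤ 47
Chain the implications: the middle term (m ≤ 46) links the two.
Conclusion: If m ≤ 32, then m ≤ 47.

If m ≤ 32, then m ≤ 47.


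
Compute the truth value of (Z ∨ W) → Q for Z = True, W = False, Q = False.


Z = True, W = False, Q = False
Step 1: Z ∨ W = True OR False = True
Step 2: (True) → Q: false only when antecedent=True and Q=False.
Result: False

False


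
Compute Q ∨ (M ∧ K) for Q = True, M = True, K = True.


Q = True, M = True, K = True
Step 1: M ∧ K = True AND True = True
Step 2: Q ∨ True = True OR True = True
AND evaluated first (higher precedence); then OR applied.

True


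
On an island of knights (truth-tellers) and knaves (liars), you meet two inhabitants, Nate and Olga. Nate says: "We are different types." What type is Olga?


Nate says: "We are different types."
Case 1: Nate is a Knight (truth-teller)
  Statement is true → they ARE different → Olga is a Knave
Case 2: Nate is a Knave (liar)
  Statement is false → they are NOT different → Olga is a Knave
In both cases, Olga is a Knave.

Knave


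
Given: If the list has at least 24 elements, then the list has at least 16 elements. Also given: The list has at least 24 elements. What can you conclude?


Modus ponens: P → Q, P ⊢ Q
P: the list has at least 24 elements
Q: the list has at least 16 elements
We have P → Q and P is true.
By modus ponens, Q must be true.

The list has at least 16 elements


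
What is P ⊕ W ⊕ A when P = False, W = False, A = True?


P = False, W = False, A = True
Step 1: P ⊕ W = False XOR False = False
Step 2: False ⊕ A = False XOR True = True
XOR is true when an odd number of operands are true.

True


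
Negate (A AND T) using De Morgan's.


De Morgan's law: ¬(P ∧ Q) ≡ ¬P ∨ ¬Q
¬(A ∧ T) = ¬A ∨ ¬T

¬A ∨ ¬T


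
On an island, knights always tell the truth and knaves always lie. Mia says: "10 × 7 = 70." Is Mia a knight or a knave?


Statement: "10 × 7 = 70."
Actual: 10 × 7 = 70
Claimed: 70
Statement is TRUE → Mia tells the truth → Knight

Knight


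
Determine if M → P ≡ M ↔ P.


Expression 1: M → P
Expression 2: M ↔ P
Truth table (M P | Expr1 Expr2):
  T T |   T     T
  T F |   F     F
  F T |   T     F   ← differ
  F F |   T     T
Counterexample: M=F, P=T gives Expr1 = T but Expr2 = F, so the expressions are NOT logically equivalent.

No


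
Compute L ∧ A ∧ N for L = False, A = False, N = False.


L = False, A = False, N = False
Step 1: L ∧ A = False AND False = False
Step 2: (False) ∧ N = (False) AND False = False
AND is true only when ALL operands are true.

False


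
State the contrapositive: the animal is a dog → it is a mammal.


Original: If the animal is a dog, then it is a mammal
Contrapositive: If ¬Q, then ¬P
Negate Q: not (it is a mammal)
Negate P: not (the animal is a dog)

If not (it is a mammal), then not (the animal is a dog).


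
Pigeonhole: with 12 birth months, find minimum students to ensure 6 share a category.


Pigeonhole: to guarantee k in one of n categories, need (k-1)×n + 1.
k = 6, n = 12
Minimum = (6-1) × 12 + 1 = 5 × 12 + 1

61


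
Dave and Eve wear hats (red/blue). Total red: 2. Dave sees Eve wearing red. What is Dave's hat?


Total red = 2, Eve = red
Red accounted for: 1
Remaining for Dave: 1
Dave's hat is red.

red


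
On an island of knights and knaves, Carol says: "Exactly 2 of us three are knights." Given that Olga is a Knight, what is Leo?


Carol claims exactly 2 knights among Carol, Olga, Leo.
Given: Olga is a Knight.

Case 1: Carol is a Knight (tells truth)
  Then exactly 2 of the three are knights.
  Counting Carol, Olga: 2 knight(s) so far. Need 0 more → Leo = Knave.
Case 2: Carol is a Knave (lies)
  Then the count is NOT 2.
  If Leo = Knight, count = 2 = 2 → claim would be true, contradicts lie.
  If Leo = Knave, count = 1 ≠ 2 → lie confirmed ✓

Leo is a Knave.

Knave


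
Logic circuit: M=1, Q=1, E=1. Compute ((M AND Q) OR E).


M AND Q = 1&1 = 1
1 OR 1 = 1

1


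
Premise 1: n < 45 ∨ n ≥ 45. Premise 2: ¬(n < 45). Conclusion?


Disjunctive syllogism: P ∨ Q, ¬P ⊢ Q
Disjunction: n < 45 ∨ n ≥ 45
We know it is not the case that n < 45.
By disjunctive syllogism, the other disjunct must be true.

n ≥ 45


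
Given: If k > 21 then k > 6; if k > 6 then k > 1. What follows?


Hypothetical syllogism: P → Q, Q → R ⊢ P → R
Premise 1: k > 21 → k > 6
Premise 2: k > 6 → k > 1
Chain the implications: the middle term (k > 6) links the two.
Conclusion: If k > 21, then k > 1.

If k > 21, then k > 1.


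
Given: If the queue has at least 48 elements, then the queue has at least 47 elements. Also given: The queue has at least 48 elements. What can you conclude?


Modus ponens: P → Q, P ⊢ Q
P: the queue has at least 48 elements
Q: the queue has at least 47 elements
We have P → Q and P is true.
By modus ponens, Q must be true.

The queue has at least 47 elements


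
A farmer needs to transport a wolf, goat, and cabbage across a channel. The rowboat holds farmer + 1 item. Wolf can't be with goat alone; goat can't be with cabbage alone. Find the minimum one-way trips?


1. farmer+goat → 2. farmer ← 3. farmer+wolf → 4. farmer+goat ← 5. farmer+cabbage → 6. farmer ← 7. farmer+goat →
Minimum trips = 7

7


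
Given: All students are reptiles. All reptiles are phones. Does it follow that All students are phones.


Premise 1: All students are reptiles.
Premise 2: All reptiles are phones.
Conclusion: All students are phones.
Barbara syllogism (AAA-1): All A are B, All B are C → All A are C.
Middle term (reptiles) distributed in premise 2.

Valid


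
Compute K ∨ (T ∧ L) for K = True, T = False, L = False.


K = True, T = False, L = False
Step 1: T ∧ L = False AND False = False
Step 2: K ∨ False = True OR False = True
AND evaluated first (higher precedence); then OR applied.

True


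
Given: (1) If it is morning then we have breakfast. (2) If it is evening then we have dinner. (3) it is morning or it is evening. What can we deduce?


Constructive dilemma: (P → Q) ∧ (R → S), P ∨ R ⊢ Q ∨ S
Premise 1: it is morning → we have breakfast
Premise 2: it is evening → we have dinner
Premise 3: it is morning ∨ it is evening
Case 1: Assuming it is morning, then by Premise 1, we have breakfast.
Case 2: Assuming it is evening, then by Premise 2, we have dinner.
Since one of it is morning or it is evening must hold, we get we have breakfast or we have dinner.

We have breakfast or we have dinner.


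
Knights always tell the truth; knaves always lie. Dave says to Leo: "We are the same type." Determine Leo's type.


Dave says: "We are the same type."
Case 1: Dave is a Knight (truth-teller)
  Statement is true → they ARE the same → Leo is also a Knight
Case 2: Dave is a Knave (liar)
  Statement is false → they are NOT the same → Leo is a Knight
In both cases, Leo is a Knight.

Knight


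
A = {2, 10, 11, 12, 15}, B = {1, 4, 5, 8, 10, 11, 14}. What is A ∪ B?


A = {2, 10, 11, 12, 15}
B = {1, 4, 5, 8, 10, 11, 14}
Operation: union
All elements combined: 1, 2, 4, 5, 8, 10, 11, 12, 14, 15

{1, 2, 4, 5, 8, 10, 11, 12, 14, 15}


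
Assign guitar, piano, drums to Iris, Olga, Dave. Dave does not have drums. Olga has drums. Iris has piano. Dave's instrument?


From clues:
  Iris → piano
  Olga → drums
By elimination, Dave gets the remaining.

guitar


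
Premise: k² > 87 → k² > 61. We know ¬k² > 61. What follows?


Modus tollens: P → Q, ¬Q ⊢ ¬P
P: k² > 87
Q: k² > 61
We have P → Q and Q is false.
By modus tollens, P must be false.

It is not the case that k² > 87


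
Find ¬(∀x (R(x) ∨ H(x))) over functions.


Original: ∀x (R(x) ∨ H(x))
Rule: ¬∀→∃, ¬∃→∀, negate predicate.
Negation: ∃x (¬R(x) ∧ ¬H(x))

∃x (¬R(x) ∧ ¬H(x))


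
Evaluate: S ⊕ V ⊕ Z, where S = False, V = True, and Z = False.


S = False, V = True, Z = False
Step 1: S ⊕ V = False XOR True = True
Step 2: True ⊕ Z = True XOR False = True
XOR is true when an odd number of operands are true.

True


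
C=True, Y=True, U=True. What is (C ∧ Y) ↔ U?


C = True, Y = True, U = True
Expression: (C ∧ Y) ↔ U
Step 1: C ∧ Y = True AND True = True
Step 2: (True) ↔ U = (True iff True) = True

True


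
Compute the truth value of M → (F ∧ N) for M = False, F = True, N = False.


M = False, F = True, N = False
Step 1: F ∧ N = True AND False = False
Step 2: M → (False): false only when M=True and consequent=False.
Result: True

True


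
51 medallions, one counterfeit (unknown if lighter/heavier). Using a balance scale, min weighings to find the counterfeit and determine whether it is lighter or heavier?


Let n = 51. 102 possibilities (n medallions × lighter/heavier); each weighing has 3 outcomes.
Bound for k weighings: say the first weighing puts j medallions on each pan. If it tips, the 2j weighed medallions remain suspects (each with a known direction) and k-1 weighings give 3^(k-1) outcomes; 3^(k-1) is odd, so 2j ≤ 3^(k-1) - 1. If it balances, the n - 2j unweighed medallions remain with direction unknown: 2(n - 2j) ≤ 3^(k-1) - 1 by the same parity argument. Adding, n ≤ (3^(k-1) - 1) + (3^(k-1) - 1)/2 = (3^k - 3)/2, and the classical three-group strategy achieves this (3 medallions in 2 weighings, 12 in 3, 39 in 4, 120 in 5).
So we need the smallest k with (3^k - 3)/2 ≥ 51.
k = 4: (3^4 - 3)/2 = 39 < 51 ✗
k = 5: (3^5 - 3)/2 = 120 ≥ 51 ✓

5


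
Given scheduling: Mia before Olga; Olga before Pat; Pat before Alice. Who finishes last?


Constraints: Mia before Olga; Olga before Pat; Pat before Alice
The last task can have nothing scheduled after it, so it must never appear on the left of a 'before'.
Tasks appearing before some other task: Mia, Olga, Pat.
The only task not in that list is Alice → it is last.

Alice


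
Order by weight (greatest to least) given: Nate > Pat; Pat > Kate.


Constraints: Nate > Pat; Pat > Kate
Method: at each step, the next-highest is the one remaining person who never appears on the smaller side of a constraint between remaining people.
  Step 1: remaining {Kate, Nate, Pat}; on the smaller side: {Kate, Pat} → Nate is next (Nate > Pat).
  Step 2: remaining {Kate, Pat}; on the smaller side: {Kate} → Pat is next (Pat > Kate).
  Step 3: only Kate remains → lowest.
Final ranking (highest to lowest):

Nate > Pat > Kate


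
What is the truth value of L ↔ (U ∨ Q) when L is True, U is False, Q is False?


L = True, U = False, Q = False
Step 1: U ∨ Q = False OR False = False
Step 2: L ↔ (False): true when both sides have same truth value.
Result: True ↔ False = False

False


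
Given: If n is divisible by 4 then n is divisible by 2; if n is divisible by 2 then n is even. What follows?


Hypothetical syllogism: P → Q, Q → R ⊢ P → R
Premise 1: n is divisible by 4 → n is divisible by 2
Premise 2: n is divisible by 2 → n is even
Chain the implications: the middle term (n is divisible by 2) links the two.
Conclusion: If n is divisible by 4, then n is even.

If n is divisible by 4, then n is even.


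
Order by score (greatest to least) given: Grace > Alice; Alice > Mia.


Constraints: Grace > Alice; Alice > Mia
Method: at each step, the next-highest is the one remaining person who never appears on the smaller side of a constraint between remaining people.
  Step 1: remaining {Alice, Mia, Grace}; on the smaller side: {Alice, Mia} → Grace is next (Grace > Alice).
  Step 2: remaining {Alice, Mia}; on the smaller side: {Mia} → Alice is next (Alice > Mia).
  Step 3: only Mia remains → lowest.
Final ranking (highest to lowest):

Grace > Alice > Mia


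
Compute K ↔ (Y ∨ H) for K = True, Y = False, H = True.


K = True, Y = False, H = True
Step 1: Y ∨ H = False OR True = True
Step 2: K ↔ (True): true when both sides have same truth value.
Result: True ↔ True = True

True


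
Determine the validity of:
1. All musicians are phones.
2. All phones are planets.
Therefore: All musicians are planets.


Premise 1: All musicians are phones.
Premise 2: All phones are planets.
Conclusion: All musicians are planets.
Barbara syllogism (AAA-1): All A are B, All B are C → All A are C.
Middle term (phones) distributed in premise 2.

Valid


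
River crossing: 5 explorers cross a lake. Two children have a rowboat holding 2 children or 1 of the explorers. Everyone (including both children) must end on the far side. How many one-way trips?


Per crossing of one of the explorers: children→, one←, one of the explorers→, one← = 4 trips
5 × 4 = 20, + 1 final children→ = 21
Minimum trips = 21

21


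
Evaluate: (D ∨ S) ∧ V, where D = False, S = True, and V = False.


D = False, S = True, V = False
Step 1: D ∨ S = False OR True = True
Step 2: True ∧ V = True AND False = False
OR is true when at least one operand is true; AND requires both.

False


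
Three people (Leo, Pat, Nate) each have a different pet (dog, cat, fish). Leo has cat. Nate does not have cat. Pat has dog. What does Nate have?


From clues:
  Pat → dog
  Leo → cat
By elimination, Nate gets the remaining.

fish


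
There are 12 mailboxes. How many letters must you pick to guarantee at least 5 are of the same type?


Pigeonhole: to guarantee k in one of n categories, need (k-1)×n + 1.
k = 5, n = 12
Minimum = (5-1) × 12 + 1 = 4 × 12 + 1

49


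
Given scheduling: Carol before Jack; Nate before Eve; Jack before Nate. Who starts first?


Constraints: Carol before Jack; Nate before Eve; Jack before Nate
The first task can have nothing scheduled before it, so it must never appear on the right of a 'before'.
Tasks appearing after some 'before': Jack, Eve, Nate.
The only task not in that list is Carol → it is first.

Carol


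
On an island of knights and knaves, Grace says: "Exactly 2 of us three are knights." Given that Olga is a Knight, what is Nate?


Grace claims exactly 2 knights among Grace, Olga, Nate.
Given: Olga is a Knight.

Case 1: Grace is a Knight (tells truth)
  Then exactly 2 of the three are knights.
  Counting Grace, Olga: 2 knight(s) so far. Need 0 more → Nate = Knave.
Case 2: Grace is a Knave (lies)
  Then the count is NOT 2.
  If Nate = Knight, count = 2 = 2 → claim would be true, contradicts lie.
  If Nate = Knave, count = 1 ≠ 2 → lie confirmed ✓

Nate is a Knave.

Knave


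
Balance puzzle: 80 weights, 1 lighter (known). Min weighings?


Each weighing has 3 outcomes (left heavy / balance / right heavy), so k weighings distinguish at most 3^k cases; splitting into three near-equal groups achieves this.
Need 3^k ≥ 80: 3^3 = 27 < 80 ≤ 3^4 = 81
k = ⌈log₃(80)⌉ = 4

4


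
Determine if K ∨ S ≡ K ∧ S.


Expression 1: K ∨ S
Expression 2: K ∧ S
Truth table (K S | Expr1 Expr2):
  T T |   T     T
  T F |   T     F   ← differ
  F T |   T     F   ← differ
  F F |   F     F
Counterexample: K=T, S=F gives Expr1 = T but Expr2 = F, so the expressions are NOT logically equivalent.

No


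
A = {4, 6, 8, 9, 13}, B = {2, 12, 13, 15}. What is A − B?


A = {4, 6, 8, 9, 13}
B = {2, 12, 13, 15}
Operation: difference A − B
In A but not B: 4, 6, 8, 9

{4, 6, 8, 9}


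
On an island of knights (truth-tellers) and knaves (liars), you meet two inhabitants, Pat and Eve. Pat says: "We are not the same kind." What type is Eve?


Pat says: "We are not the same kind."
Case 1: Pat is a Knight (truth-teller)
  Statement is true → they ARE different → Eve is a Knave
Case 2: Pat is a Knave (liar)
  Statement is false → they are NOT different → Eve is a Knave
In both cases, Eve is a Knave.

Knave


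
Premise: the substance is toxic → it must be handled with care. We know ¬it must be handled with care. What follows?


Modus tollens: P → Q, ¬Q ⊢ ¬P
P: the substance is toxic
Q: it must be handled with care
We have P → Q and Q is false.
By modus tollens, P must be false.

It is not the case that the substance is toxic


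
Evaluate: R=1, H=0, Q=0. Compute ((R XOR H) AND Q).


R XOR H = 1^0 = 1
1 AND 0 = 0

0


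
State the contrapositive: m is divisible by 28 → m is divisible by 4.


Original: If m is divisible by 28, then m is divisible by 4
Contrapositive: If ¬Q, then ¬P
Negate Q: not (m is divisible by 4)
Negate P: not (m is divisible by 28)

If not (m is divisible by 4), then not (m is divisible by 28).


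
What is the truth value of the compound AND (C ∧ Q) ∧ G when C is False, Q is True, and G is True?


C = False, Q = True, G = True
Step 1: C ∧ Q = False AND True = False
Step 2: False ∧ G = False AND True = False
AND is true only when ALL operands are true.

False


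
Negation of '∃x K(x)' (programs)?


Original: ∃x K(x)
Rule: ¬∀→∃, ¬∃→∀, negate predicate.
Negation: ∀x ¬K(x)

∀x ¬K(x)


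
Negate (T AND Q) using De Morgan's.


De Morgan's law: ¬(P ∧ Q) ≡ ¬P ∨ ¬Q
¬(T ∧ Q) = ¬T ∨ ¬Q

¬T ∨ ¬Q


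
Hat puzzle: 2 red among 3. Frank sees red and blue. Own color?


Total red = 2, seen red = 1
Own red = 2 - 1 = 1
Frank's hat is red.

red


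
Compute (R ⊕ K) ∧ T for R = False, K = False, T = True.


R = False, K = False, T = True
Step 1: R ⊕ K = False XOR False = False
Step 2: False ∧ T = False AND True = False
XOR true when exactly one of R,K is true; then AND with T.

False


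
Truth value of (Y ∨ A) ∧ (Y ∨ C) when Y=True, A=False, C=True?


Y = True, A = False, C = True
Expression: (Y ∨ A) ∧ (Y ∨ C)
Step 1: Y ∨ A = True OR False = True
Step 2: Y ∨ C = True OR True = True
Step 3: (True) ∧ (True) = True AND True = True

True


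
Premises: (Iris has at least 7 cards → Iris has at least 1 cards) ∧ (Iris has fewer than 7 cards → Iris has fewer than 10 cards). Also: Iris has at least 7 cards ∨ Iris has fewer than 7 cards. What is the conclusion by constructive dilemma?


Constructive dilemma: (P → Q) ∧ (R → S), P ∨ R ⊢ Q ∨ S
Premise 1: Iris has at least 7 cards → Iris has at least 1 cards
Premise 2: Iris has fewer than 7 cards → Iris has fewer than 10 cards
Premise 3: Iris has at least 7 cards ∨ Iris has fewer than 7 cards
Case 1: Assuming Iris has at least 7 cards, then by Premise 1, Iris has at least 1 cards.
Case 2: Assuming Iris has fewer than 7 cards, then by Premise 2, Iris has fewer than 10 cards.
Since one of Iris has at least 7 cards or Iris has fewer than 7 cards must hold, we get Iris has at least 1 cards or Iris has fewer than 10 cards.

Iris has at least 1 cards or Iris has fewer than 10 cards.


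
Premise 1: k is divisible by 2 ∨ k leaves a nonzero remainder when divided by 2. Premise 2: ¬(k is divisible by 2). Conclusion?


Disjunctive syllogism: P ∨ Q, ¬P ⊢ Q
Disjunction: k is divisible by 2 ∨ k leaves a nonzero remainder when divided by 2
We know it is not the case that k is divisible by 2.
By disjunctive syllogism, the other disjunct must be true.

k leaves a nonzero remainder when divided by 2


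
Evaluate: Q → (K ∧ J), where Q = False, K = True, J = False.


Q = False, K = True, J = False
Step 1: K ∧ J = True AND False = False
Step 2: Q → (False): false only when Q=True and consequent=False.
Result: True

True


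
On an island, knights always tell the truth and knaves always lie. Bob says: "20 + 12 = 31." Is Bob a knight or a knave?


Statement: "20 + 12 = 31."
Actual: 20 + 12 = 32
Claimed: 31
Statement is FALSE → Bob lies → Knave

Knave


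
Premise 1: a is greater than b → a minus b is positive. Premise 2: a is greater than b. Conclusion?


Modus ponens: P → Q, P ⊢ Q
P: a is greater than b
Q: a minus b is positive
We have P → Q and P is true.
By modus ponens, Q must be true.

a minus b is positive


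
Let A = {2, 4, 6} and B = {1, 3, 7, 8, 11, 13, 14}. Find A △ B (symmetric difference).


A = {2, 4, 6}
B = {1, 3, 7, 8, 11, 13, 14}
Operation: symmetric difference
In A only: [2, 4, 6], in B only: [1, 3, 7, 8, 11, 13, 14]

{1, 2, 3, 4, 6, 7, 8, 11, 13, 14}


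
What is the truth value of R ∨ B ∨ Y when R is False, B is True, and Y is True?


R = False, B = True, Y = True
Step 1: R ∨ B = False OR True = True
Step 2: True ∨ Y = True OR True = True
OR is true when at least one operand is true.

True


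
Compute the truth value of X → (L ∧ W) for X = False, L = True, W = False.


X = False, L = True, W = False
Step 1: L ∧ W = True AND False = False
Step 2: X → (False): false only when X=True and consequent=False.
Result: True

True


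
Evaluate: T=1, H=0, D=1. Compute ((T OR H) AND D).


T OR H = 1|0 = 1
1 AND 1 = 1

1


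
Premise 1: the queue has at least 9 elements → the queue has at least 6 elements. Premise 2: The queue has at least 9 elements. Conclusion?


Modus ponens: P → Q, P ⊢ Q
P: the queue has at least 9 elements
Q: the queue has at least 6 elements
We have P → Q and P is true.
By modus ponens, Q must be true.

The queue has at least 6 elements


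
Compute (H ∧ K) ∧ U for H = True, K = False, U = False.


H = True, K = False, U = False
Step 1: H ∧ K = True AND False = False
Step 2: False ∧ U = False AND False = False
AND is true only when ALL operands are true.

False


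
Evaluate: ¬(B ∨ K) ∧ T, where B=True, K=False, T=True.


B = True, K = False, T = True
Expression: ¬(B ∨ K) ∧ T
Step 1: B ∨ K = True OR False = True
Step 2: ¬(B ∨ K) = NOT True = False
Step 3: (False) ∧ T = False AND True = False

False


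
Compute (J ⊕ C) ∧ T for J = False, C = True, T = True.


J = False, C = True, T = True
Step 1: J ⊕ C = False XOR True = True
Step 2: True ∧ T = True AND True = True
XOR true when exactly one of J,C is true; then AND with T.

True


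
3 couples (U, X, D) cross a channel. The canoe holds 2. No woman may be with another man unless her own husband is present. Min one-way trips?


Label couples U, X, D (H = husband, W = wife).
Counting alone: 6 people, the canoe carries 2 and someone must bring it back, so each round trip nets at most +1 on the far side until the last crossing → at least 9 trips. The jealousy constraint makes 9 impossible; the shortest valid schedule has 11:
1. WU+WX →  (far: WU,WX; near: HU,HX,HD,WD)
2. WU ←       (far: WX; near: HU,HX,HD,WU,WD)
3. WU+WD →  (far: WU,WX,WD; near: HU,HX,HD)
4. WU ←       (far: WX,WD; near: HU,HX,HD,WU)
5. HX+HD →  (far: HX,WX,HD,WD; near: HU,WU)
6. HX+WX ←  (far: HD,WD; near: HU,WU,HX,WX)
7. HU+HX →  (far: HU,HX,HD,WD; near: WU,WX)
8. WD ←       (far: HU,HX,HD; near: WU,WX,WD)
9. WU+WX →  (far: HU,WU,HX,WX,HD; near: WD)
10. HD ←      (far: HU,WU,HX,WX; near: HD,WD)
11. HD+WD → (far: all six; near: empty)
In every state each wife is either with her husband or with no other man.
Minimum trips = 11

11


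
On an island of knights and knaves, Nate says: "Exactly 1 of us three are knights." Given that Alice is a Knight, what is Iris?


Nate claims exactly 1 knights among Nate, Alice, Iris.
Given: Alice is a Knight.

Case 1: Nate is a Knight (tells truth)
  Then exactly 1 of the three are knights.
  Counting Nate, Alice: 2 knight(s) so far. Need -1 more → impossible.
Case 2: Nate is a Knave (lies)
  Then the count is NOT 1.
  If Iris = Knave, count = 1 = 1 → claim would be true, contradicts lie.
  If Iris = Knight, count = 2 ≠ 1 → lie confirmed ✓

Iris is a Knight.

Knight


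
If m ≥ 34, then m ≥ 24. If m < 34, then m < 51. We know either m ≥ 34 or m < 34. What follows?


Constructive dilemma: (P → Q) ∧ (R → S), P ∨ R ⊢ Q ∨ S
Premise 1: m ≥ 34 → m ≥ 24
Premise 2: m < 34 → m < 51
Premise 3: m ≥ 34 ∨ m < 34
Case 1: Assuming m ≥ 34, then by Premise 1, m ≥ 24.
Case 2: Assuming m < 34, then by Premise 2, m < 51.
Since one of m ≥ 34 or m < 34 must hold, we get m ≥ 24 or m < 51.

m ≥ 24 or m < 51.


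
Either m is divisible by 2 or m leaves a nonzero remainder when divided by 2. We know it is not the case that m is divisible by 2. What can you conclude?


Disjunctive syllogism: P ∨ Q, ¬P ⊢ Q
Disjunction: m is divisible by 2 ∨ m leaves a nonzero remainder when divided by 2
We know it is not the case that m is divisible by 2.
By disjunctive syllogism, the other disjunct must be true.

m leaves a nonzero remainder when divided by 2


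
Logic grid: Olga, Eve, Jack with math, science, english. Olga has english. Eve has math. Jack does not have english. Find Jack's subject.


From clues:
  Olga → english
  Eve → math
By elimination, Jack gets the remaining.

science


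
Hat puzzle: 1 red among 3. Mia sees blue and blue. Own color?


Total red = 1, seen red = 0
Own red = 1 - 0 = 1
Mia's hat is red.

red


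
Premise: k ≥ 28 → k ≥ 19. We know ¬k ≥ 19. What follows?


Modus tollens: P → Q, ¬Q ⊢ ¬P
P: k ≥ 28
Q: k ≥ 19
We have P → Q and Q is false.
By modus tollens, P must be false.

It is not the case that k ≥ 28


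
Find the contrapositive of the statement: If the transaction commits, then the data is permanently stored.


Original: If the transaction commits, then the data is permanently stored
Contrapositive: If ¬Q, then ¬P
Negate Q: not (the data is permanently stored)
Negate P: not (the transaction commits)

If not (the data is permanently stored), then not (the transaction commits).


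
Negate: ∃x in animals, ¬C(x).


Original: ∃x ¬C(x)
Rule: ¬∀→∃, ¬∃→∀, negate predicate.
Negation: ∀x C(x)

∀x C(x)


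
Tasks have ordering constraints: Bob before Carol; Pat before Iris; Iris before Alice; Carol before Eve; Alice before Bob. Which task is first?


Constraints: Bob before Carol; Pat before Iris; Iris before Alice; Carol before Eve; Alice before Bob
The first task can have nothing scheduled before it, so it must never appear on the right of a 'before'.
Tasks appearing after some 'before': Carol, Iris, Alice, Eve, Bob.
The only task not in that list is Pat → it is first.

Pat


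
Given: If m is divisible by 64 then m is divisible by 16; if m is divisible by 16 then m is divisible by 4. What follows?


Hypothetical syllogism: P → Q, Q → R ⊢ P → R
Premise 1: m is divisible by 64 → m is divisible by 16
Premise 2: m is divisible by 16 → m is divisible by 4
Chain the implications: the middle term (m is divisible by 16) links the two.
Conclusion: If m is divisible by 64, then m is divisible by 4.

If m is divisible by 64, then m is divisible by 4.


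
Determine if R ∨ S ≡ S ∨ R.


Expression 1: R ∨ S
Expression 2: S ∨ R
Truth table (R S | Expr1 Expr2):
  T T |   T     T
  T F |   T     T
  F T |   T     T
  F F |   F     F
All 4 rows agree, so the expressions are logically equivalent.

Yes


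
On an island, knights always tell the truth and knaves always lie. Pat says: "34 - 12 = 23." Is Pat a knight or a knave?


Statement: "34 - 12 = 23."
Actual: 34 - 12 = 22
Claimed: 23
Statement is FALSE → Pat lies → Knave

Knave


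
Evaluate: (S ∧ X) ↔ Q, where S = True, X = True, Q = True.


S = True, X = True, Q = True
Step 1: S ∧ X = True AND True = True
Step 2: (True) ↔ Q: true when both sides have same truth value.
Result: True ↔ True = True

True


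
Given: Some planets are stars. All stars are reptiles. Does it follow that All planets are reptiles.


Premise 1: Some planets are stars.
Premise 2: All stars are reptiles.
Conclusion: All planets are reptiles.
Fallacy: illicit minor. The minor term (planets) is distributed in the conclusion ('All planets ...') but undistributed in its premise ('Some planets are stars' doesn't cover all planets).
Only 'Some planets are reptiles' follows, not 'All'.

Invalid


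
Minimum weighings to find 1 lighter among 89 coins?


Each weighing has 3 outcomes (left heavy / balance / right heavy), so k weighings distinguish at most 3^k cases; splitting into three near-equal groups achieves this.
Need 3^k ≥ 89: 3^4 = 81 < 89 ≤ 3^5 = 243
k = ⌈log₃(89)⌉ = 5

5


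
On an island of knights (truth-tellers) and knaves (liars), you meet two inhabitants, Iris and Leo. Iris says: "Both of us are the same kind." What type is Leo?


Iris says: "Both of us are the same kind."
Case 1: Iris is a Knight (truth-teller)
  Statement is true → they ARE the same → Leo is also a Knight
Case 2: Iris is a Knave (liar)
  Statement is false → they are NOT the same → Leo is a Knight
In both cases, Leo is a Knight.

Knight
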